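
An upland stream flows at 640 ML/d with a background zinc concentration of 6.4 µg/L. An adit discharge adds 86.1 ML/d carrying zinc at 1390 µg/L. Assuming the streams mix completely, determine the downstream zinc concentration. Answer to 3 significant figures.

After mixing, C = (640.0·6.400 + 86.10·1390) / 726.1 = 123800/726.1 = 170.5 µg/L.

170 µg/L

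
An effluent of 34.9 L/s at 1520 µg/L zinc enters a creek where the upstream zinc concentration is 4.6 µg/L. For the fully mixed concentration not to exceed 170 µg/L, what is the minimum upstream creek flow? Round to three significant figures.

Set C_mix = 170: (Q·4.600 + 34.90·1520) / (Q + 34.90) = 170
→ Q = 34.90·(1520 − 170)/(170 − 4.600) = 284.9 L/s.

285 L/s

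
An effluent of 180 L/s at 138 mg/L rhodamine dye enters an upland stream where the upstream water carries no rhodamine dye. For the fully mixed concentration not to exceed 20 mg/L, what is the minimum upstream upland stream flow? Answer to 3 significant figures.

Set C_mix = 20: (Q·0 + 180.0·138.0) / (Q + 180.0) = 20
→ Q = 180.0·(138.0 − 20)/(20 − 0) = 1062 L/s.

1060 L/s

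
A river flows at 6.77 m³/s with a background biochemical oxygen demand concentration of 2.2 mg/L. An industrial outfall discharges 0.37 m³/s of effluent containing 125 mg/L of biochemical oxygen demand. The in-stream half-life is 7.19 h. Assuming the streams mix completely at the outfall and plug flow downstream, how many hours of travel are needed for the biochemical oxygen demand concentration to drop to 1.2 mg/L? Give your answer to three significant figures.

20.4 h

After mixing, C = (6.770·2.200 + 0.3700·125.0) / 7.140 = 61.14/7.140 = 8.564 mg/L.
Half-life 7.19 h → k = ln 2 / 7.19 = 0.09640 h⁻¹ = 2.314 d⁻¹.
8.564·exp(−k·t) = 1.2 → t = ln(8.564/1.2)/k = 73390 s = 20.38 h.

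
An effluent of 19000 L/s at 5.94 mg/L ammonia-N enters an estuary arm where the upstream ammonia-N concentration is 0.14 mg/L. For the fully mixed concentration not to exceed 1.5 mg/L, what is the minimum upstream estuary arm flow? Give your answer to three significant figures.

62000 L/s

Set C_mix = 1.5: (Q·0.1400 + 19000·5.940) / (Q + 19000) = 1.5
→ Q = 19000·(5.940 − 1.5)/(1.5 − 0.1400) = 62030 L/s.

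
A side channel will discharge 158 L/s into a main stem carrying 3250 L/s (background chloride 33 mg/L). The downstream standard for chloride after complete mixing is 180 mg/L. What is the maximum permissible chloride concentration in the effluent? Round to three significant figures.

3200 mg/L

At the limit, (Qr·Cr + Qe·Cₑ)/(Qr + Qe) = 180:
Cₑ = (3408·180 − 3250·33.00) / 158.0 = 3204 mg/L.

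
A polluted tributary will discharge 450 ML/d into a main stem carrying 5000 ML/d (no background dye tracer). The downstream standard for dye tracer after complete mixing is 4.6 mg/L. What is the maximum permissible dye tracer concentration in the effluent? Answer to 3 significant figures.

55.7 mg/L

At the limit, (Qr·Cr + Qe·Cₑ)/(Qr + Qe) = 4.6:
Cₑ = (5450·4.6 − 5000·0) / 450.0 = 55.71 mg/L.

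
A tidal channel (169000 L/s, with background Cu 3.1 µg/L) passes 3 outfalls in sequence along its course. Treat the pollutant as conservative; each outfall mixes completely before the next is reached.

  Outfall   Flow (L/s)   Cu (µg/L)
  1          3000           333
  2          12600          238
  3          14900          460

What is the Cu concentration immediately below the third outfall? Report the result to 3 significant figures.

Below outfall 1: Q → 172000 L/s, C = (169000·3.100 + 3000·333.0)/172000 = 8.854 µg/L.
Below outfall 2: Q → 184600 L/s, C = (172000·8.854 + 12600·238.0)/184600 = 24.49 µg/L.
Below outfall 3: Q → 199500 L/s, C = (184600·24.49 + 14900·460.0)/199500 = 57.02 µg/L.

57.0 µg/L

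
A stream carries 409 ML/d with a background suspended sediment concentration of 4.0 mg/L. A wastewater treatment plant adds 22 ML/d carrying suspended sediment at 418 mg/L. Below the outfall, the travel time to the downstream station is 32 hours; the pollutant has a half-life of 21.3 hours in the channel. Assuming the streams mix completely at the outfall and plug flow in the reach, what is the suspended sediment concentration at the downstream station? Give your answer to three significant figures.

Mass balance: C = (409.0·4.000 + 22.00·418.0) / 431.0 = 10830/431.0 = 25.13 mg/L.
Half-life 21.3 h → k = ln 2 / 21.3 = 0.03254 h⁻¹ = 0.7810 d⁻¹.
First-order decay: C = 25.13·exp(−k·t) = 25.13·0.3530 = 8.871 mg/L.

8.87 mg/L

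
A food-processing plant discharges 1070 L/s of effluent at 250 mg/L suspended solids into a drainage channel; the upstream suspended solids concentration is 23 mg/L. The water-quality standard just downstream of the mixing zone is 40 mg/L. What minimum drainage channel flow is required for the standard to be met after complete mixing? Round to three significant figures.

Set C_mix = 40: (Q·23.00 + 1070·250.0) / (Q + 1070) = 40
→ Q = 1070·(250.0 − 40)/(40 − 23.00) = 13220 L/s.

13200 L/s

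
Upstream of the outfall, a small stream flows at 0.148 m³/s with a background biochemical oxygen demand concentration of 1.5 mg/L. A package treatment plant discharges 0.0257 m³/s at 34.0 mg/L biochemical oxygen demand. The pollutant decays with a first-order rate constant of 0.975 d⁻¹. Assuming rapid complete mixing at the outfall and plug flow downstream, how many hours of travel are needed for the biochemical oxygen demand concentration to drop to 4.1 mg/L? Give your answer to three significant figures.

10.6 h

After mixing, C = (0.1480·1.500 + 0.02570·34.00) / 0.1737 = 1.096/0.1737 = 6.309 mg/L.
6.309·exp(−k·t) = 4.1 → t = ln(6.309/4.1)/k = 38190 s = 10.61 h.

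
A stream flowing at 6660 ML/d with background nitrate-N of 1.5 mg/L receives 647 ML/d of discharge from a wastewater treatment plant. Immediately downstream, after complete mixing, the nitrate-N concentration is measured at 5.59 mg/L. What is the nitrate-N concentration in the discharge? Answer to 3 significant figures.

Mass balance: 6660·1.500 + 647.0·Cₑ = 7307·5.590
→ Cₑ = (7307·5.590 − 6660·1.500) / 647.0 = 47.69 mg/L.

47.7 mg/L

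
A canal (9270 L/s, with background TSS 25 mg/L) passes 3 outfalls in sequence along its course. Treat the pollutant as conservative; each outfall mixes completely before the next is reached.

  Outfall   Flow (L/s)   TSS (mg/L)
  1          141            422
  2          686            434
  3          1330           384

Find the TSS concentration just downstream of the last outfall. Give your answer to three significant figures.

Below outfall 1: Q → 9411 L/s, C = (9270·25.00 + 141.0·422.0)/9411 = 30.95 mg/L.
Below outfall 2: Q → 10100 L/s, C = (9411·30.95 + 686.0·434.0)/10100 = 58.33 mg/L.
Below outfall 3: Q → 11430 L/s, C = (10100·58.33 + 1330·384.0)/11430 = 96.24 mg/L.

96.2 mg/L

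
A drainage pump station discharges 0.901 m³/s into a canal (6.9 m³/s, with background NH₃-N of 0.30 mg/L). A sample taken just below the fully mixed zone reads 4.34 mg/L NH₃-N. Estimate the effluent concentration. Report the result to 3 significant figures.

35.3 mg/L

Mass balance: 6.900·0.3000 + 0.9010·Cₑ = 7.801·4.340
→ Cₑ = (7.801·4.340 − 6.900·0.3000) / 0.9010 = 35.28 mg/L.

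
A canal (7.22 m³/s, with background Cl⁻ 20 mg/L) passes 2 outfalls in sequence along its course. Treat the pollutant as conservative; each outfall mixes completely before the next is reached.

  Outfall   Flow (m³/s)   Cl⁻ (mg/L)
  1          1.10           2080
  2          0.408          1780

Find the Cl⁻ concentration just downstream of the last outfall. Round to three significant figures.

362 mg/L

After outfall 1: Q = 7.220 + 1.100 = 8.320 m³/s; C = (7.220·20.00 + 1.100·2080)/8.320 = 292.4 mg/L.
After outfall 2: Q = 8.320 + 0.4080 = 8.728 m³/s; C = (8.320·292.4 + 0.4080·1780)/8.728 = 361.9 mg/L.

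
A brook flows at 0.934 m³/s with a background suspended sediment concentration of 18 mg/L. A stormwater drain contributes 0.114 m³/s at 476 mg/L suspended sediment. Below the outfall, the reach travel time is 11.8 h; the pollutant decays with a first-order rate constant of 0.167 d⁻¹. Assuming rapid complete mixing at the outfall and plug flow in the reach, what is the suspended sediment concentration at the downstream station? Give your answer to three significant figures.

62.5 mg/L

Mixed concentration C = ΣQC/ΣQ = (0.9340·18.00 + 0.1140·476.0) / 1.048 = 71.08/1.048 = 67.82 mg/L.
Applying C = C₀e^(−kt): 67.82 × 0.9212 = 62.47 mg/L.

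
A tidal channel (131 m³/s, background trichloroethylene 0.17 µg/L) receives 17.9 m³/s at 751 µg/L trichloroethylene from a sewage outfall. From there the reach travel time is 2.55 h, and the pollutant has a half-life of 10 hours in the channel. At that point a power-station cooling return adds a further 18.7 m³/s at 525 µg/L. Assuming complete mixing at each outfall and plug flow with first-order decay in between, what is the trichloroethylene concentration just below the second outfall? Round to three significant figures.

After mixing, C = (131.0·0.1700 + 17.90·751.0) / 148.9 = 13470/148.9 = 90.43 µg/L; combined flow 148.9 m³/s.
Half-life 10 h → k = ln 2 / 10 = 0.06931 h⁻¹ = 1.664 d⁻¹.
After decay, C = 90.43 × e^(−kt) = 90.43 × 0.8380 = 75.78 µg/L.
Second outfall: C = (148.9·75.78 + 18.70·525.0)/167.6 = 125.9 µg/L.

126 µg/L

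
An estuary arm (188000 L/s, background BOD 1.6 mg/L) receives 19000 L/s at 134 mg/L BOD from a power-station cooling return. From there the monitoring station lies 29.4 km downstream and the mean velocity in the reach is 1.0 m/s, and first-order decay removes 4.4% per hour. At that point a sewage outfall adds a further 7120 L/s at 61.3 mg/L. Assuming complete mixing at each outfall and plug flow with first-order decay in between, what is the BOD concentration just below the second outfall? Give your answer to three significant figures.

11.2 mg/L

Conservation of mass: C = (188000·1.600 + 19000·134.0) / 207000 = 2847000/207000 = 13.75 mg/L; combined flow 207000 L/s.
Travel time t = 29.4·1000 / 1.0 = 29400 s = 8.167 h.
4.4%/h lost → k = −ln(1 − 0.044) = 0.04500 h⁻¹.
After decay, C = 13.75 × e^(−kt) = 13.75 × 0.6925 = 9.523 mg/L.
At the second outfall, C = (207000·9.523 + 7120·61.30) / (207000 + 7120) = 11.25 mg/L.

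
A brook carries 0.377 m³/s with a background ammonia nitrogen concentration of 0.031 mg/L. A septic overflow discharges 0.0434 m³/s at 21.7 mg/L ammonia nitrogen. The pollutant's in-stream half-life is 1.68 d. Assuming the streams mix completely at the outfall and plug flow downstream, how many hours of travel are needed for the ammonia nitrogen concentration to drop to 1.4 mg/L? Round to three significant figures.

28.1 h

Mixed concentration C = ΣQC/ΣQ = (0.3770·0.03100 + 0.04340·21.70) / 0.4204 = 0.9535/0.4204 = 2.268 mg/L.
Half-life 1.68 d → k = ln 2 / 1.68 = 0.4126 d⁻¹.
2.268·exp(−k·t) = 1.4 → t = ln(2.268/1.4)/k = 101000 s = 28.06 h.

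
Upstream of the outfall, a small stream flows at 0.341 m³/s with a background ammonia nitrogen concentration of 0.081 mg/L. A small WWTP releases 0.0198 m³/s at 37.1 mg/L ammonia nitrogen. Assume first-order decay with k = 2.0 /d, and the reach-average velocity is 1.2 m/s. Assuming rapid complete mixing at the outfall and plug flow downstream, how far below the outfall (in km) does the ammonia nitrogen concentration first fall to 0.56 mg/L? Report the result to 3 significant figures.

68.8 km

After mixing, C = (0.3410·0.08100 + 0.01980·37.10) / 0.3608 = 0.7622/0.3608 = 2.113 mg/L.
Set 2.113·exp(−k·t) = 0.56 → t = ln(2.113/0.56)/k = 57360 s = 15.93 h.
Distance = v·t = 1.2·57360 = 68830 m = 68.83 km.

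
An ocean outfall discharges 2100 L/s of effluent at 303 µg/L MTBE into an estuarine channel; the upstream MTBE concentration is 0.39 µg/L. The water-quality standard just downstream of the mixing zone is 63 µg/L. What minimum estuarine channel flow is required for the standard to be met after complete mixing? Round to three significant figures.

8050 L/s

Set C_mix = 63: (Q·0.3900 + 2100·303.0) / (Q + 2100) = 63
→ Q = 2100·(303.0 − 63)/(63 − 0.3900) = 8050 L/s.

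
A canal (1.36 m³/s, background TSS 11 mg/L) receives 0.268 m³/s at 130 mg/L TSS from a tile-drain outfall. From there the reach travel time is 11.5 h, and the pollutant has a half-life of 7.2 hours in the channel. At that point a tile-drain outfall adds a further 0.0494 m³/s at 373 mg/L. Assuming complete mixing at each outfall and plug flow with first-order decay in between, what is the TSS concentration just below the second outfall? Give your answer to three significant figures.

Flow-weighted average: C = (1.360·11.00 + 0.2680·130.0) / 1.628 = 49.80/1.628 = 30.59 mg/L; combined flow 1.628 m³/s.
Half-life 7.2 h → k = ln 2 / 7.2 = 0.09627 h⁻¹ = 2.310 d⁻¹.
First-order decay: C = 30.59·exp(−k·t) = 30.59·0.3305 = 10.11 mg/L.
Second outfall: C = (1.628·10.11 + 0.04940·373.0)/1.677 = 20.80 mg/L.

20.8 mg/L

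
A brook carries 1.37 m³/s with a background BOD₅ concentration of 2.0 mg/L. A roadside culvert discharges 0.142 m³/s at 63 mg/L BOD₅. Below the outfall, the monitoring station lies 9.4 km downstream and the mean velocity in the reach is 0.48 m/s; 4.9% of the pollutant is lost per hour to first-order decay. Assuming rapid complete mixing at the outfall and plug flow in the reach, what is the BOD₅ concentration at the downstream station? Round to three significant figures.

Mixed concentration C = ΣQC/ΣQ = (1.370·2.000 + 0.1420·63.00) / 1.512 = 11.69/1.512 = 7.729 mg/L.
Travel time t = 9.4·1000 / 0.48 = 19580 s = 5.440 h.
4.9%/h lost → k = −ln(1 − 0.049) = 0.05024 h⁻¹.
Decay over the reach: 7.729·exp(−kt) = 7.729·0.7609 = 5.881 mg/L.

5.88 mg/L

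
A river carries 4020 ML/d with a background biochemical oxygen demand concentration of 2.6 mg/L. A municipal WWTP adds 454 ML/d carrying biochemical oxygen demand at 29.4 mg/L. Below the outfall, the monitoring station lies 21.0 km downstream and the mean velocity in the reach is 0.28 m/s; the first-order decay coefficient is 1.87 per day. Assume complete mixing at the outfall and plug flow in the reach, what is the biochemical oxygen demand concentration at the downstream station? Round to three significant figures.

Conservation of mass: C = (4020·2.600 + 454.0·29.40) / 4474 = 23800/4474 = 5.320 mg/L.
Travel time t = 21.0·1000 / 0.28 = 75000 s = 20.83 h.
After decay, C = 5.320 × e^(−kt) = 5.320 × 0.1973 = 1.049 mg/L.

1.05 mg/L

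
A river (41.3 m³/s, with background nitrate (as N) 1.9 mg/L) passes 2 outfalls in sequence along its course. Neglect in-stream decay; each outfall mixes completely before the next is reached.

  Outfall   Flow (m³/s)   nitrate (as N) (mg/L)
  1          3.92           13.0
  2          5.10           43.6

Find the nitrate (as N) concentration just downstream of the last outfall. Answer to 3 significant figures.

6.99 mg/L

Outfall 1: combined Q = 45.22 m³/s; C = (41.30·1.900 + 3.920·13.00)/45.22 = 2.862 mg/L.
Outfall 2: combined Q = 50.32 m³/s; C = (45.22·2.862 + 5.100·43.60)/50.32 = 6.991 mg/L.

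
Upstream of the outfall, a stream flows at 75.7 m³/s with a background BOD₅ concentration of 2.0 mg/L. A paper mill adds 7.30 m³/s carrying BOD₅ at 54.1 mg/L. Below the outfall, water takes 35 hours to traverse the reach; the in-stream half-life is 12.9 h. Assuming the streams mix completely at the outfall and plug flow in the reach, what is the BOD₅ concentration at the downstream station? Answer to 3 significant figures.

After mixing, C = (75.70·2.000 + 7.300·54.10) / 83.00 = 546.3/83.00 = 6.582 mg/L.
Half-life 12.9 h → k = ln 2 / 12.9 = 0.05373 h⁻¹ = 1.290 d⁻¹.
Decay over the reach: 6.582·exp(−kt) = 6.582·0.1525 = 1.004 mg/L.

1.00 mg/L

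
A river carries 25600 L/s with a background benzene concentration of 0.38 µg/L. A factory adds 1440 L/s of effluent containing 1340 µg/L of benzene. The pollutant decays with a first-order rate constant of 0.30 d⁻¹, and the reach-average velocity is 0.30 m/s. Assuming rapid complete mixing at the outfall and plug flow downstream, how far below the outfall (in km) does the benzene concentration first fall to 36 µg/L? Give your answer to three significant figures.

59.6 km

Mass balance: C = (25600·0.3800 + 1440·1340) / 27040 = 1939000/27040 = 71.72 µg/L.
Set 71.72·exp(−k·t) = 36 → t = ln(71.72/36)/k = 198500 s = 55.14 h.
Distance = v·t = 0.30·198500 = 59550 m = 59.55 km.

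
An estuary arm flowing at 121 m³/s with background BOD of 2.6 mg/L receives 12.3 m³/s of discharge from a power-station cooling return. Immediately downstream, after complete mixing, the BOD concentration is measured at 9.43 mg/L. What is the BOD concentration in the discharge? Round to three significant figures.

Mass balance: 121.0·2.600 + 12.30·Cₑ = 133.3·9.430
→ Cₑ = (133.3·9.430 − 121.0·2.600) / 12.30 = 76.62 mg/L.

76.6 mg/L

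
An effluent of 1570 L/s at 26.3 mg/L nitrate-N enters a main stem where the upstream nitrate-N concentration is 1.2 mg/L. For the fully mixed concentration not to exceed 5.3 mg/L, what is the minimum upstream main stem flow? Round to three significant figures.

8040 L/s

Set C_mix = 5.3: (Q·1.200 + 1570·26.30) / (Q + 1570) = 5.3
→ Q = 1570·(26.30 − 5.3)/(5.3 − 1.200) = 8041 L/s.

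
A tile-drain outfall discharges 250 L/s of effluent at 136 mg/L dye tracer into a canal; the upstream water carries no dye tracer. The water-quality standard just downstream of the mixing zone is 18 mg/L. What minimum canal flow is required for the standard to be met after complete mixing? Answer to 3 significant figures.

Set C_mix = 18: (Q·0 + 250.0·136.0) / (Q + 250.0) = 18
→ Q = 250.0·(136.0 − 18)/(18 − 0) = 1639 L/s.

1640 L/s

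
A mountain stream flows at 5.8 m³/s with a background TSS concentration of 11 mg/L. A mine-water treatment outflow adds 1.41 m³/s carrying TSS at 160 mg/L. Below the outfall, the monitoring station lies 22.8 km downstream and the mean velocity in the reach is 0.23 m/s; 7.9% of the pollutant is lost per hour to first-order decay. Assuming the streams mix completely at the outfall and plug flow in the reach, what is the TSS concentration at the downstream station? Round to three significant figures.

4.16 mg/L

After mixing, C = (5.800·11.00 + 1.410·160.0) / 7.210 = 289.4/7.210 = 40.14 mg/L.
Travel time t = 22.8·1000 / 0.23 = 99130 s = 27.54 h.
7.9%/h lost → k = −ln(1 − 0.079) = 0.08230 h⁻¹.
Decay over the reach: 40.14·exp(−kt) = 40.14·0.1037 = 4.163 mg/L.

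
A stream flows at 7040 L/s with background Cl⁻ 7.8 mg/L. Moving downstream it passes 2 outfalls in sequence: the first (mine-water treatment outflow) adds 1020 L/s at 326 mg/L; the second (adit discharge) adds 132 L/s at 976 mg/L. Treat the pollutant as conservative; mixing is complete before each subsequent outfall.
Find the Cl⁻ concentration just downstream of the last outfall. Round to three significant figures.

63.0 mg/L

Outfall 1: combined Q = 8060 L/s; C = (7040·7.800 + 1020·326.0)/8060 = 48.07 mg/L.
Outfall 2: combined Q = 8192 L/s; C = (8060·48.07 + 132.0·976.0)/8192 = 63.02 mg/L.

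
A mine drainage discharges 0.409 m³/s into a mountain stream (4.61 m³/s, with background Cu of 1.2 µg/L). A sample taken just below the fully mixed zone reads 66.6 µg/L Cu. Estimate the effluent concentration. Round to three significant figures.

Mass balance: 4.610·1.200 + 0.4090·Cₑ = 5.019·66.60
→ Cₑ = (5.019·66.60 − 4.610·1.200) / 0.4090 = 803.7 µg/L.

804 µg/L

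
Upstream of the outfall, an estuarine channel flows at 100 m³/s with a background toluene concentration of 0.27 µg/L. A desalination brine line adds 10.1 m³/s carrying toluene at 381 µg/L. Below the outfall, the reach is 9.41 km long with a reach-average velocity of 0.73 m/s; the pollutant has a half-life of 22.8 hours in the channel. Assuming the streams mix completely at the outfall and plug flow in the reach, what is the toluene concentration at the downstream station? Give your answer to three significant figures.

Mixed concentration C = ΣQC/ΣQ = (100.0·0.2700 + 10.10·381.0) / 110.1 = 3875/110.1 = 35.20 µg/L.
Travel time t = 9.41·1000 / 0.73 = 12890 s = 3.581 h.
Half-life 22.8 h → k = ln 2 / 22.8 = 0.03040 h⁻¹ = 0.7296 d⁻¹.
Decay over the reach: 35.20·exp(−kt) = 35.20·0.8969 = 31.57 µg/L.

31.6 µg/L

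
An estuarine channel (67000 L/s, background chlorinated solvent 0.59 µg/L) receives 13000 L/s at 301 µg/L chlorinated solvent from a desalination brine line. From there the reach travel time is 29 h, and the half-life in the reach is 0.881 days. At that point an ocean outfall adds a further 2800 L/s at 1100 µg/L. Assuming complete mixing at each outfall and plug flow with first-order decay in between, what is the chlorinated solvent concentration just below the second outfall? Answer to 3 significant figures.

55.6 µg/L

After mixing, C = (67000·0.5900 + 13000·301.0) / 80000 = 3953000/80000 = 49.41 µg/L; combined flow 80000 L/s.
Half-life 0.881 d → k = ln 2 / 0.881 = 0.7868 d⁻¹.
Decay over the reach: 49.41·exp(−kt) = 49.41·0.3865 = 19.09 µg/L.
Second outfall: C = (80000·19.09 + 2800·1100)/82800 = 55.65 µg/L.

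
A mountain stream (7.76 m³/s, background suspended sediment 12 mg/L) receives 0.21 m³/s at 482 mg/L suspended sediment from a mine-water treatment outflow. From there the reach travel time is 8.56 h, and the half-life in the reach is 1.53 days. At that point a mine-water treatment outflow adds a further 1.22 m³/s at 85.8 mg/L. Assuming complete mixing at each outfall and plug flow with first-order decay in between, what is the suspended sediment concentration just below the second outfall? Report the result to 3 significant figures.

Mixed concentration C = ΣQC/ΣQ = (7.760·12.00 + 0.2100·482.0) / 7.970 = 194.3/7.970 = 24.38 mg/L; combined flow 7.970 m³/s.
Half-life 1.53 d → k = ln 2 / 1.53 = 0.4530 d⁻¹.
Applying C = C₀e^(−kt): 24.38 × 0.8508 = 20.75 mg/L.
Second outfall: C = (7.970·20.75 + 1.220·85.80)/9.190 = 29.38 mg/L.

29.4 mg/L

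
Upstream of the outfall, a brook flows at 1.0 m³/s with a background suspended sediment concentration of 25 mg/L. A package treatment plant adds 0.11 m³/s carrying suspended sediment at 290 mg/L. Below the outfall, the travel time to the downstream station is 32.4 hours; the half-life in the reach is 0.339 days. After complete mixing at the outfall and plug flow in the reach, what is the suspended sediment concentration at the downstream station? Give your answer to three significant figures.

3.24 mg/L

Mixed concentration C = ΣQC/ΣQ = (1.000·25.00 + 0.1100·290.0) / 1.110 = 56.90/1.110 = 51.26 mg/L.
Half-life 0.339 d → k = ln 2 / 0.339 = 2.045 d⁻¹.
After decay, C = 51.26 × e^(−kt) = 51.26 × 0.06327 = 3.243 mg/L.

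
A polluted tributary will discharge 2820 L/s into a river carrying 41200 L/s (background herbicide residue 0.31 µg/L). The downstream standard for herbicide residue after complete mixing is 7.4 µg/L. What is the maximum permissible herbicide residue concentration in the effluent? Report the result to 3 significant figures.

At the limit, (Qr·Cr + Qe·Cₑ)/(Qr + Qe) = 7.4:
Cₑ = (44020·7.4 − 41200·0.3100) / 2820 = 111.0 µg/L.

111 µg/L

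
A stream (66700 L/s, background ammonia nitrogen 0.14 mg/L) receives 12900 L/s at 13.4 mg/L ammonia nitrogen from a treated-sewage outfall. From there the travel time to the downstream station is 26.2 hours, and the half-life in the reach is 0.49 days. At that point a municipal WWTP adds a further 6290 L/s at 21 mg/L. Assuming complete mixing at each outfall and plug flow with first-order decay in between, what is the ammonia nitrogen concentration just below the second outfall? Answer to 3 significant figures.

Conservation of mass: C = (66700·0.1400 + 12900·13.40) / 79600 = 182200/79600 = 2.289 mg/L; combined flow 79600 L/s.
Half-life 0.49 d → k = ln 2 / 0.49 = 1.415 d⁻¹.
Decay over the reach: 2.289·exp(−kt) = 2.289·0.2135 = 0.4886 mg/L.
Second outfall: C = (79600·0.4886 + 6290·21.00)/85890 = 1.991 mg/L.

1.99 mg/L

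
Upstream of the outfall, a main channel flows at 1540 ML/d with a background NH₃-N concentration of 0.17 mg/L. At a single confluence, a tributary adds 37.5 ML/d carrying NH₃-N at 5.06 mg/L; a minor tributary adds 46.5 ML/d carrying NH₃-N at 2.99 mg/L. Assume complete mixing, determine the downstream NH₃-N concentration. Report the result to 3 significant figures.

Flow-weighted average: C = (1540·0.1700 + 37.50·5.060 + 46.50·2.990) / 1624 = 590.6/1624 = 0.3637 mg/L.

0.364 mg/L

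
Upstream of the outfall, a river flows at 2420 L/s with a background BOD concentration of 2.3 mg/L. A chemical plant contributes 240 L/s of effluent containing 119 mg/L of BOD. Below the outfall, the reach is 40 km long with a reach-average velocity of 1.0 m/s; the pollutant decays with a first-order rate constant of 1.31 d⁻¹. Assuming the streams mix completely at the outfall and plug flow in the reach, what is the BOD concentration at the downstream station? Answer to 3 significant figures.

7.00 mg/L

Mixed concentration C = ΣQC/ΣQ = (2420·2.300 + 240.0·119.0) / 2660 = 34130/2660 = 12.83 mg/L.
Travel time t = 40·1000 / 1.0 = 40000 s = 11.11 h.
After decay, C = 12.83 × e^(−kt) = 12.83 × 0.5453 = 6.995 mg/L.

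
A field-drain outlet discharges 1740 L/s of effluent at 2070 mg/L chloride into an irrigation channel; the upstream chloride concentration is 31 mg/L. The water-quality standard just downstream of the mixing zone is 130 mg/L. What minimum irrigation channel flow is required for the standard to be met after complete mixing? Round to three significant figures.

Set C_mix = 130: (Q·31.00 + 1740·2070) / (Q + 1740) = 130
→ Q = 1740·(2070 − 130)/(130 − 31.00) = 34100 L/s.

34100 L/s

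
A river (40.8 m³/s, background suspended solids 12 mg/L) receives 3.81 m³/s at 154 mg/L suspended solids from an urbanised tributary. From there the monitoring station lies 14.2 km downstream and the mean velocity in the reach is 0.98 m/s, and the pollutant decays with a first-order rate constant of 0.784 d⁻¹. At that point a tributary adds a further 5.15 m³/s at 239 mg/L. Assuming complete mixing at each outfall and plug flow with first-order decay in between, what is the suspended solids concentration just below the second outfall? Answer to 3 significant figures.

43.7 mg/L

Conservation of mass: C = (40.80·12.00 + 3.810·154.0) / 44.61 = 1076/44.61 = 24.13 mg/L; combined flow 44.61 m³/s.
Travel time t = 14.2·1000 / 0.98 = 14490 s = 4.025 h.
Applying C = C₀e^(−kt): 24.13 × 0.8768 = 21.16 mg/L.
At the second outfall, C = (44.61·21.16 + 5.150·239.0) / (44.61 + 5.150) = 43.70 mg/L.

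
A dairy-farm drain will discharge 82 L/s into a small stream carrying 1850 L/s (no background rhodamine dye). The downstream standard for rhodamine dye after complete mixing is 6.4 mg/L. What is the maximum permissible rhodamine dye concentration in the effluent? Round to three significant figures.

At the limit, (Qr·Cr + Qe·Cₑ)/(Qr + Qe) = 6.4:
Cₑ = (1932·6.4 − 1850·0) / 82.00 = 150.8 mg/L.

151 mg/L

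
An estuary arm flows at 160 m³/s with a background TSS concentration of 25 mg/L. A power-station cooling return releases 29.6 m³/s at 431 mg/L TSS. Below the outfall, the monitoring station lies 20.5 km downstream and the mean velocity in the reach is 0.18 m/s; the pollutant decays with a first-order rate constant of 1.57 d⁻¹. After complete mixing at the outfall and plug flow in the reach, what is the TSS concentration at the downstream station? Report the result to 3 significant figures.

Mass balance: C = (160.0·25.00 + 29.60·431.0) / 189.6 = 16760/189.6 = 88.38 mg/L.
Travel time t = 20.5·1000 / 0.18 = 113900 s = 31.64 h.
After decay, C = 88.38 × e^(−kt) = 88.38 × 0.1262 = 11.16 mg/L.

11.2 mg/L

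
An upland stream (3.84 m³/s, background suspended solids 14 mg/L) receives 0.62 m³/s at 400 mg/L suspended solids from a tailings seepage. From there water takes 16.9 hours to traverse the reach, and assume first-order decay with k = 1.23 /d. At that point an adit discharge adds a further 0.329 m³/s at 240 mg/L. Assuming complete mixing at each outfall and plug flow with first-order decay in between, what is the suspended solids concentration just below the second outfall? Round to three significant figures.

43.0 mg/L

Mixed concentration C = ΣQC/ΣQ = (3.840·14.00 + 0.6200·400.0) / 4.460 = 301.8/4.460 = 67.66 mg/L; combined flow 4.460 m³/s.
After decay, C = 67.66 × e^(−kt) = 67.66 × 0.4206 = 28.46 mg/L.
At the second outfall, C = (4.460·28.46 + 0.3290·240.0) / (4.460 + 0.3290) = 42.99 mg/L.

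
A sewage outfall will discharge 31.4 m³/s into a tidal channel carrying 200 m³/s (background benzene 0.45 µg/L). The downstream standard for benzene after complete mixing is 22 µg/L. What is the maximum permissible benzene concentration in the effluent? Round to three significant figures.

At the limit, (Qr·Cr + Qe·Cₑ)/(Qr + Qe) = 22:
Cₑ = (231.4·22 − 200.0·0.4500) / 31.40 = 159.3 µg/L.

159 µg/L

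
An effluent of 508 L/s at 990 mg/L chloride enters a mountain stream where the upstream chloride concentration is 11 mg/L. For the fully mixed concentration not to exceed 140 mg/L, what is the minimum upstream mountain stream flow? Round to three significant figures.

Set C_mix = 140: (Q·11.00 + 508.0·990.0) / (Q + 508.0) = 140
→ Q = 508.0·(990.0 − 140)/(140 − 11.00) = 3347 L/s.

3350 L/s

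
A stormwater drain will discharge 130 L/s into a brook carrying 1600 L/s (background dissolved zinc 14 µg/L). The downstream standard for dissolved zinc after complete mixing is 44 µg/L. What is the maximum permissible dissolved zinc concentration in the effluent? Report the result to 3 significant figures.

At the limit, (Qr·Cr + Qe·Cₑ)/(Qr + Qe) = 44:
Cₑ = (1730·44 − 1600·14.00) / 130.0 = 413.2 µg/L.

413 µg/L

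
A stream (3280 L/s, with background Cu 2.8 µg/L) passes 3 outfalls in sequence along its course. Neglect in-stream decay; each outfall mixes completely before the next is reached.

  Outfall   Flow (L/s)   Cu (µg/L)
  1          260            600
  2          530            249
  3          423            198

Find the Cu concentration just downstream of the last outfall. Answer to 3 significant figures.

Below outfall 1: Q → 3540 L/s, C = (3280·2.800 + 260.0·600.0)/3540 = 46.66 µg/L.
Below outfall 2: Q → 4070 L/s, C = (3540·46.66 + 530.0·249.0)/4070 = 73.01 µg/L.
Below outfall 3: Q → 4493 L/s, C = (4070·73.01 + 423.0·198.0)/4493 = 84.78 µg/L.

84.8 µg/L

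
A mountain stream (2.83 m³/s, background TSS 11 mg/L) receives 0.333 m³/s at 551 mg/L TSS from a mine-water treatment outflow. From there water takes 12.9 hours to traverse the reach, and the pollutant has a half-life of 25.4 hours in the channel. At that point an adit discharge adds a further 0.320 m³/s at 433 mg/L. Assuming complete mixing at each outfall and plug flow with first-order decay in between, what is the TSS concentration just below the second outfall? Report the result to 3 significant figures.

Mass balance: C = (2.830·11.00 + 0.3330·551.0) / 3.163 = 214.6/3.163 = 67.85 mg/L; combined flow 3.163 m³/s.
Half-life 25.4 h → k = ln 2 / 25.4 = 0.02729 h⁻¹ = 0.6549 d⁻¹.
Decay over the reach: 67.85·exp(−kt) = 67.85·0.7033 = 47.72 mg/L.
At the second outfall, C = (3.163·47.72 + 0.3200·433.0) / (3.163 + 0.3200) = 83.11 mg/L.

83.1 mg/L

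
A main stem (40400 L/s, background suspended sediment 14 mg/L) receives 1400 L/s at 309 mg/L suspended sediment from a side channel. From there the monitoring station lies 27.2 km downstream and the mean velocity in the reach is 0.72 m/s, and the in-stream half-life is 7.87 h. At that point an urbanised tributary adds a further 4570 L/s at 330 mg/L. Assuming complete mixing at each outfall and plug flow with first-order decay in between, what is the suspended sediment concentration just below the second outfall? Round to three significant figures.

41.1 mg/L

After mixing, C = (40400·14.00 + 1400·309.0) / 41800 = 998200/41800 = 23.88 mg/L; combined flow 41800 L/s.
Travel time t = 27.2·1000 / 0.72 = 37780 s = 10.49 h.
Half-life 7.87 h → k = ln 2 / 7.87 = 0.08807 h⁻¹ = 2.114 d⁻¹.
First-order decay: C = 23.88·exp(−k·t) = 23.88·0.3968 = 9.477 mg/L.
At the second outfall, C = (41800·9.477 + 4570·330.0) / (41800 + 4570) = 41.07 mg/L.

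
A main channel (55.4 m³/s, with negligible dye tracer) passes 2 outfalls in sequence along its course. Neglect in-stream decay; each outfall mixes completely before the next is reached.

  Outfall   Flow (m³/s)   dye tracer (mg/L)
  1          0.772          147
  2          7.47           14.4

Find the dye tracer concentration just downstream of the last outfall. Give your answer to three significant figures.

3.47 mg/L

After outfall 1: Q = 55.40 + 0.7720 = 56.17 m³/s; C = (55.40·0 + 0.7720·147.0)/56.17 = 2.020 mg/L.
After outfall 2: Q = 56.17 + 7.470 = 63.64 m³/s; C = (56.17·2.020 + 7.470·14.40)/63.64 = 3.473 mg/L.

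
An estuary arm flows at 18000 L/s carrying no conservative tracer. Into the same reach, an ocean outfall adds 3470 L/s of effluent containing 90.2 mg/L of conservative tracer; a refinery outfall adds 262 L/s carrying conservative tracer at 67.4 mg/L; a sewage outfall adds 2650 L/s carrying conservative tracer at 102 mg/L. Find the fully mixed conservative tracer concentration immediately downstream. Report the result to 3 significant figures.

24.6 mg/L

After mixing, C = (18000·0 + 3470·90.20 + 262.0·67.40 + 2650·102.0) / 24380 = 601000/24380 = 24.65 mg/L.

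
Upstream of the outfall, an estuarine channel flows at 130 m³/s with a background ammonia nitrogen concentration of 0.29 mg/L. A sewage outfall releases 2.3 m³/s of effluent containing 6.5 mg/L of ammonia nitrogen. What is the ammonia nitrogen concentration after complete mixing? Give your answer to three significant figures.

Conservation of mass: C = (130.0·0.2900 + 2.300·6.500) / 132.3 = 52.65/132.3 = 0.3980 mg/L.

0.398 mg/L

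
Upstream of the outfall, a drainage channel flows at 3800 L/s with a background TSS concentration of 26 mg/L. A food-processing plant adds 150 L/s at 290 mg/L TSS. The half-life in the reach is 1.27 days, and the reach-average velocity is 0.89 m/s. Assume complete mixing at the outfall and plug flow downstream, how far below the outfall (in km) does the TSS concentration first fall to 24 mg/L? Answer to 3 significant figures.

Flow-weighted average: C = (3800·26.00 + 150.0·290.0) / 3950 = 142300/3950 = 36.03 mg/L.
Half-life 1.27 d → k = ln 2 / 1.27 = 0.5458 d⁻¹.
Set 36.03·exp(−k·t) = 24 → t = ln(36.03/24)/k = 64300 s = 17.86 h.
Distance = v·t = 0.89·64300 = 57230 m = 57.23 km.

57.2 km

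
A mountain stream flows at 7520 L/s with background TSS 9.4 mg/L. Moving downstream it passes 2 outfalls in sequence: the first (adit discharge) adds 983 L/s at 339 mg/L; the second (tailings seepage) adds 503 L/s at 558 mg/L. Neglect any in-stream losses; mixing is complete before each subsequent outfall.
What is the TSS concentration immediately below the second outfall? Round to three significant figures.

76.0 mg/L

Below outfall 1: Q → 8503 L/s, C = (7520·9.400 + 983.0·339.0)/8503 = 47.50 mg/L.
Below outfall 2: Q → 9006 L/s, C = (8503·47.50 + 503.0·558.0)/9006 = 76.02 mg/L.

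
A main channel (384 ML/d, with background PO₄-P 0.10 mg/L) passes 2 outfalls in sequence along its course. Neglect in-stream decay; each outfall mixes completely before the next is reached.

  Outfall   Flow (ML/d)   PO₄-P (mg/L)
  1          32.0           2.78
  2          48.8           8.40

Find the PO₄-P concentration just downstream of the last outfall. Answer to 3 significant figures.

1.16 mg/L

After outfall 1: Q = 384.0 + 32.00 = 416.0 ML/d; C = (384.0·0.1000 + 32.00·2.780)/416.0 = 0.3062 mg/L.
After outfall 2: Q = 416.0 + 48.80 = 464.8 ML/d; C = (416.0·0.3062 + 48.80·8.400)/464.8 = 1.156 mg/L.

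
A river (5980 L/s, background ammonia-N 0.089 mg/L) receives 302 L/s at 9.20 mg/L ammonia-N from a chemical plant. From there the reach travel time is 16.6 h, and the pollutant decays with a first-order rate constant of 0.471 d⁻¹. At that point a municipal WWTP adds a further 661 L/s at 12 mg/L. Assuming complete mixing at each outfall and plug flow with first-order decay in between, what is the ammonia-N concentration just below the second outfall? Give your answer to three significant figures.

1.49 mg/L

Mixed concentration C = ΣQC/ΣQ = (5980·0.08900 + 302.0·9.200) / 6282 = 3311/6282 = 0.5270 mg/L; combined flow 6282 L/s.
Decay over the reach: 0.5270·exp(−kt) = 0.5270·0.7220 = 0.3805 mg/L.
At the second outfall, C = (6282·0.3805 + 661.0·12.00) / (6282 + 661.0) = 1.487 mg/L.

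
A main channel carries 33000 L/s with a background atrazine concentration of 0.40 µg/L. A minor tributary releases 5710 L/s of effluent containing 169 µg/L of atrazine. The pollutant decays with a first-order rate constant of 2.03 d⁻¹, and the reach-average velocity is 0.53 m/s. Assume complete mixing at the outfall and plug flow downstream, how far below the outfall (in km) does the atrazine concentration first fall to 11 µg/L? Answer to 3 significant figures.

18.8 km

Flow-weighted average: C = (33000·0.4000 + 5710·169.0) / 38710 = 978200/38710 = 25.27 µg/L.
Set 25.27·exp(−k·t) = 11 → t = ln(25.27/11)/k = 35400 s = 9.833 h.
Distance = v·t = 0.53·35400 = 18760 m = 18.76 km.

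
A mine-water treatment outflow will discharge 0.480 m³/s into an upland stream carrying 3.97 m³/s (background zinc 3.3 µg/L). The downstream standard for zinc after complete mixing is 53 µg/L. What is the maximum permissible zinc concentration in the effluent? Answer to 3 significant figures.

At the limit, (Qr·Cr + Qe·Cₑ)/(Qr + Qe) = 53:
Cₑ = (4.450·53 − 3.970·3.300) / 0.4800 = 464.1 µg/L.

464 µg/L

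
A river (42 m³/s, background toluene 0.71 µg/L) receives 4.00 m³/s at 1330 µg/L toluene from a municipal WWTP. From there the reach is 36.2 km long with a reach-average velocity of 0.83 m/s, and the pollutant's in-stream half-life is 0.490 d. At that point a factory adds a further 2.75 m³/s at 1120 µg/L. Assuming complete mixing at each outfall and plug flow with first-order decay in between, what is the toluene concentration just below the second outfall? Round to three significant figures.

Mixed concentration C = ΣQC/ΣQ = (42.00·0.7100 + 4.000·1330) / 46.00 = 5350/46.00 = 116.3 µg/L; combined flow 46.00 m³/s.
Travel time t = 36.2·1000 / 0.83 = 43610 s = 12.12 h.
Half-life 0.490 d → k = ln 2 / 0.490 = 1.415 d⁻¹.
Decay over the reach: 116.3·exp(−kt) = 116.3·0.4896 = 56.95 µg/L.
At the second outfall, C = (46.00·56.95 + 2.750·1120) / (46.00 + 2.750) = 116.9 µg/L.

117 µg/L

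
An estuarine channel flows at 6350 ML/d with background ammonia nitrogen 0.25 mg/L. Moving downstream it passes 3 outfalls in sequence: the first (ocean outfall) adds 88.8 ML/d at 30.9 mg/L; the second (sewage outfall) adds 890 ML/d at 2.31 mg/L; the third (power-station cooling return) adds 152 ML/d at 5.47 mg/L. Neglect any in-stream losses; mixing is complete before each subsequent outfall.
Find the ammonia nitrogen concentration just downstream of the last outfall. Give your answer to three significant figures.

Outfall 1: combined Q = 6439 ML/d; C = (6350·0.2500 + 88.80·30.90)/6439 = 0.6727 mg/L.
Outfall 2: combined Q = 7329 ML/d; C = (6439·0.6727 + 890.0·2.310)/7329 = 0.8715 mg/L.
Outfall 3: combined Q = 7481 ML/d; C = (7329·0.8715 + 152.0·5.470)/7481 = 0.9650 mg/L.

0.965 mg/L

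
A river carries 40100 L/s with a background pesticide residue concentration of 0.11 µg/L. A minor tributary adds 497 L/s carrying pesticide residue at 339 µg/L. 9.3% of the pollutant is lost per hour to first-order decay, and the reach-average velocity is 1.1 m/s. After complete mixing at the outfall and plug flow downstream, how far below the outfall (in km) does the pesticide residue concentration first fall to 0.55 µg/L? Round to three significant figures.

83.0 km

Mixed concentration C = ΣQC/ΣQ = (40100·0.1100 + 497.0·339.0) / 40600 = 172900/40600 = 4.259 µg/L.
9.3%/h lost → k = −ln(1 − 0.093) = 0.09761 h⁻¹.
Set 4.259·exp(−k·t) = 0.55 → t = ln(4.259/0.55)/k = 75490 s = 20.97 h.
Distance = v·t = 1.1·75490 = 83040 m = 83.04 km.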